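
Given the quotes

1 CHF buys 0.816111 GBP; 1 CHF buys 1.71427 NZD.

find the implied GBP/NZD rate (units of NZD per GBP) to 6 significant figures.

GBP/NZD = 2.10054

1 GBP ÷ 0.816111 = 1.22532 CHF
1.22532 CHF × 1.71427 = 2.10054 NZD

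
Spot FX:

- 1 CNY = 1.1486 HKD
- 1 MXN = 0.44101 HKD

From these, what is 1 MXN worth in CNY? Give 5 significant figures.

1 MXN × 0.44101 = 0.44101 HKD
0.44101 HKD ÷ 1.1486 = 0.383954 CNY

MXN/CNY = 0.38395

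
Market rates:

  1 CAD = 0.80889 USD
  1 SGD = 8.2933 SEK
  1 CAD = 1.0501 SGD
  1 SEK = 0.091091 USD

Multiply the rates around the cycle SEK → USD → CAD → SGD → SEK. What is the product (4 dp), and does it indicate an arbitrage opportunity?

Around SEK → USD → CAD → SGD → SEK: 1 × 0.091091 ÷ 0.80889 × 1.0501 × 8.2933 = 0.980718
Product < 1; profitable direction is SEK → SGD → CAD → USD → SEK.

0.9807 (arbitrage exists)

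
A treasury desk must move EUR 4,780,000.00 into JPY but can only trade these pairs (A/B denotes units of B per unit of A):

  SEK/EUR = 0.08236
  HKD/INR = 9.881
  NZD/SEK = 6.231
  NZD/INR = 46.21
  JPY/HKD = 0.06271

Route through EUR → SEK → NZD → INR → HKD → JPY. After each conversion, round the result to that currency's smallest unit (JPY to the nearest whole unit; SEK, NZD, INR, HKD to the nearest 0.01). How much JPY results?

JPY 694,627,665

EUR 4,780,000.00 ÷ 0.08236 = SEK 58,037,882.47
SEK 58,037,882.47 ÷ 6.231 = NZD 9,314,376.90
NZD 9,314,376.90 × 46.21 = INR 430,417,356.55
INR 430,417,356.55 ÷ 9.881 = HKD 43,560,100.86
HKD 43,560,100.86 ÷ 0.06271 = JPY 694,627,665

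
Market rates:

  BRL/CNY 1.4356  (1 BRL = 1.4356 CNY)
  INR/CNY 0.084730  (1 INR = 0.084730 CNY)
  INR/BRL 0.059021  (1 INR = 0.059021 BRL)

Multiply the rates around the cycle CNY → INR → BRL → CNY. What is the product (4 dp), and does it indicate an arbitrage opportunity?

1.0000 (no arbitrage)

Around CNY → INR → BRL → CNY: 1 ÷ 0.084730 × 0.059021 × 1.4356 = 1.000006
Product ≈ 1 (deviation 0.001%, within rounding noise).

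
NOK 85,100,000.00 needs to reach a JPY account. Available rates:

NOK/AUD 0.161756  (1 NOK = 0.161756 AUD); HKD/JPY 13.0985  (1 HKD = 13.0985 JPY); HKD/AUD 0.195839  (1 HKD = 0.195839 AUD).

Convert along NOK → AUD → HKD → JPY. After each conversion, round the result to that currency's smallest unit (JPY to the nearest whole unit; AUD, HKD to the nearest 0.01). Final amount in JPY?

NOK 85,100,000.00 × 0.161756 = AUD 13,765,435.60
AUD 13,765,435.60 ÷ 0.195839 = HKD 70,289,552.13
HKD 70,289,552.13 × 13.0985 = JPY 920,687,699

JPY 920,687,699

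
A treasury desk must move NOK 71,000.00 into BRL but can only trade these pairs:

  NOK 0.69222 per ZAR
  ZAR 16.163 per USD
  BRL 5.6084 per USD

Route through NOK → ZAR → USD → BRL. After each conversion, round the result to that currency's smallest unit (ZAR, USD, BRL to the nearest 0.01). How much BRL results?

BRL 35,590.29

NOK 71,000.00 ÷ 0.69222 = ZAR 102,568.55
ZAR 102,568.55 ÷ 16.163 = USD 6,345.89
USD 6,345.89 × 5.6084 = BRL 35,590.29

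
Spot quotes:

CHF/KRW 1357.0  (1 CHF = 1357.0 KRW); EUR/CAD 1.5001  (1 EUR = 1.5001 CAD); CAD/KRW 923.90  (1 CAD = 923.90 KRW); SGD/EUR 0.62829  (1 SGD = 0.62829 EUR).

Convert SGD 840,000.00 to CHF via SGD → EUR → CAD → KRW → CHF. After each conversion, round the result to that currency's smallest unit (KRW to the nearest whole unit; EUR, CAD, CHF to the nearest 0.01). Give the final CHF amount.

CHF 539,019.86

SGD 840,000.00 × 0.62829 = EUR 527,763.60
EUR 527,763.60 × 1.5001 = CAD 791,698.18
CAD 791,698.18 × 923.90 = KRW 731,449,949
KRW 731,449,949 ÷ 1357.0 = CHF 539,019.86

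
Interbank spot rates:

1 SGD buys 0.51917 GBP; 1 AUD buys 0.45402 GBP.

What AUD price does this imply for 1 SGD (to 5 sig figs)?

1 SGD × 0.51917 = 0.51917 GBP
0.51917 GBP ÷ 0.45402 = 1.1435 AUD

SGD/AUD = 1.1435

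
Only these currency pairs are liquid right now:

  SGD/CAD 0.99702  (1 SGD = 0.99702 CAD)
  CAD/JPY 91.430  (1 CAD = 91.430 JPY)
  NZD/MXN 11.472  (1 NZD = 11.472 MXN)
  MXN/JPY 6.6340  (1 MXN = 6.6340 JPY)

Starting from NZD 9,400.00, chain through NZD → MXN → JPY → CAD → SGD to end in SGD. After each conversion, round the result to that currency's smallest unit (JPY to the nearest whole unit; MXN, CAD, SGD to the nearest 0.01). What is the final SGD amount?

NZD 9,400.00 × 11.472 = MXN 107,836.80
MXN 107,836.80 × 6.6340 = JPY 715,389
JPY 715,389 ÷ 91.430 = CAD 7,824.44
CAD 7,824.44 ÷ 0.99702 = SGD 7,847.83

SGD 7,847.83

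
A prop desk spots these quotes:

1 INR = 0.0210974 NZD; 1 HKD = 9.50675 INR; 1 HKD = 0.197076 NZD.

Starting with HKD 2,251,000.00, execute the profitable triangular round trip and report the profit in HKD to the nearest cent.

Profit: HKD 39,882.25

Profitable loop is HKD → INR → NZD → HKD:
HKD 2,251,000.00 × 9.50675 = INR 21,399,694.25
INR 21,399,694.25 × 0.0210974 = NZD 451,477.91
NZD 451,477.91 ÷ 0.197076 = HKD 2,290,882.25
Profit = HKD 2,290,882.25 − HKD 2,251,000.00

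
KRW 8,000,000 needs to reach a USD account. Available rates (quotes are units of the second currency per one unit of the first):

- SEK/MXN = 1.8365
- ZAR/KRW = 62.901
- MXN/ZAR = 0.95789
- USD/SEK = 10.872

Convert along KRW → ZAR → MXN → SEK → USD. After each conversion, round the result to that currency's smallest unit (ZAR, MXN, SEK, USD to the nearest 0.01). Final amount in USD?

KRW 8,000,000 ÷ 62.901 = ZAR 127,183.99
ZAR 127,183.99 ÷ 0.95789 = MXN 132,775.15
MXN 132,775.15 ÷ 1.8365 = SEK 72,297.93
SEK 72,297.93 ÷ 10.872 = USD 6,649.92

USD 6,649.92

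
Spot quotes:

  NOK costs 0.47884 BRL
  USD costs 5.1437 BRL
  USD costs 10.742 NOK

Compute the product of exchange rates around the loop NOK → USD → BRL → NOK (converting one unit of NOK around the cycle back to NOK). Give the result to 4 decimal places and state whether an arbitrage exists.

Around NOK → USD → BRL → NOK: 1 ÷ 10.742 × 5.1437 ÷ 0.47884 = 1.000000
Product ≈ 1 (deviation 0.000%, within rounding noise).

1.0000 (no arbitrage)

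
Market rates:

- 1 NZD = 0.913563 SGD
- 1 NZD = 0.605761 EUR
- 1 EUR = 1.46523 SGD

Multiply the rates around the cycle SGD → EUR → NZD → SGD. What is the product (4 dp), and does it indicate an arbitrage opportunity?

Around SGD → EUR → NZD → SGD: 1 ÷ 1.46523 ÷ 0.605761 × 0.913563 = 1.029275
Product > 1; profitable direction is SGD → EUR → NZD → SGD.

1.0293 (arbitrage exists)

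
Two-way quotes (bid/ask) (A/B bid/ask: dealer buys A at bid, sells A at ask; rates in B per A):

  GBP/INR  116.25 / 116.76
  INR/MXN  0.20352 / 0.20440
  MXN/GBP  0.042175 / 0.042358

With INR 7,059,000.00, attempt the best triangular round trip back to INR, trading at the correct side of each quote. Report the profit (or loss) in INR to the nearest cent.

Best loop INR → MXN → GBP → INR:
INR 7,059,000.00 × 0.20352 (sell INR at bid) = MXN 1,436,647.68
MXN 1,436,647.68 × 0.042175 (sell MXN at bid) = GBP 60,590.62
GBP 60,590.62 × 116.25 (sell GBP at bid) = INR 7,043,659.10

Net result: INR -15,340.90 (no profitable arbitrage after spreads)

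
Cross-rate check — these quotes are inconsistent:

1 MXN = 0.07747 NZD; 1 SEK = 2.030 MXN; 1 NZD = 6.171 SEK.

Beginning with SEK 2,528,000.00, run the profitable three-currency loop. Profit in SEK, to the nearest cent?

Profitable loop is SEK → NZD → MXN → SEK:
SEK 2,528,000.00 ÷ 6.171 = NZD 409,658.08
NZD 409,658.08 ÷ 0.07747 = MXN 5,287,957.64
MXN 5,287,957.64 ÷ 2.030 = SEK 2,604,905.24
Profit = SEK 2,604,905.24 − SEK 2,528,000.00

Profit: SEK 76,905.24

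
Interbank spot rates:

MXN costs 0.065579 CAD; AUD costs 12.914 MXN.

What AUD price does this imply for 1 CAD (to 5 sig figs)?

CAD/AUD = 1.1808

1 CAD ÷ 0.065579 = 15.2488 MXN
15.2488 MXN ÷ 12.914 = 1.18079 AUD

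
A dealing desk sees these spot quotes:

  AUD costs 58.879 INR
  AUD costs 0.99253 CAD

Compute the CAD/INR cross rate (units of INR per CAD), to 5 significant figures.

1 CAD ÷ 0.99253 = 1.00753 AUD
1.00753 AUD × 58.879 = 59.3221 INR

CAD/INR = 59.322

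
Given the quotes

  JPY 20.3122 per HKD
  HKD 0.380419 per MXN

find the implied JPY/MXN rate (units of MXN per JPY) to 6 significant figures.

JPY/MXN = 0.129414

1 JPY ÷ 20.3122 = 0.0492315 HKD
0.0492315 HKD ÷ 0.380419 = 0.129414 MXN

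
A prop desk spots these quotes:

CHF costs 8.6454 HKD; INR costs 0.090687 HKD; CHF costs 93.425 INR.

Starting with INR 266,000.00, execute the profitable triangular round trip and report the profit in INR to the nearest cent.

Profit: INR 5,430.46

Profitable loop is INR → CHF → HKD → INR:
INR 266,000.00 ÷ 93.425 = CHF 2,847.20
CHF 2,847.20 × 8.6454 = HKD 24,615.21
HKD 24,615.21 ÷ 0.090687 = INR 271,430.46
Profit = INR 271,430.46 − INR 266,000.00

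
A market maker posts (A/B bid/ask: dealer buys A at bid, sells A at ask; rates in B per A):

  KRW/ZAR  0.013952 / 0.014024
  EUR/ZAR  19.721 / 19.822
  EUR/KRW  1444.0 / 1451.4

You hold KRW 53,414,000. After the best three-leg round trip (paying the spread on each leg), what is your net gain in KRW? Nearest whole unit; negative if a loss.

Best loop KRW → ZAR → EUR → KRW:
KRW 53,414,000 × 0.013952 (sell KRW at bid) = ZAR 745,232.13
ZAR 745,232.13 ÷ 19.822 (buy EUR at ask) = EUR 37,596.21
EUR 37,596.21 × 1444.0 (sell EUR at bid) = KRW 54,288,931

Net profit: KRW 874,931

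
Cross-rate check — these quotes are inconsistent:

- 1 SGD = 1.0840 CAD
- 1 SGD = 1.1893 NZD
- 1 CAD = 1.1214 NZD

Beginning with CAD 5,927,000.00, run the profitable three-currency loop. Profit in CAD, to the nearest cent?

Profitable loop is CAD → NZD → SGD → CAD:
CAD 5,927,000.00 × 1.1214 = NZD 6,646,537.80
NZD 6,646,537.80 ÷ 1.1893 = SGD 5,588,613.30
SGD 5,588,613.30 × 1.0840 = CAD 6,058,056.82
Profit = CAD 6,058,056.82 − CAD 5,927,000.00

Profit: CAD 131,056.82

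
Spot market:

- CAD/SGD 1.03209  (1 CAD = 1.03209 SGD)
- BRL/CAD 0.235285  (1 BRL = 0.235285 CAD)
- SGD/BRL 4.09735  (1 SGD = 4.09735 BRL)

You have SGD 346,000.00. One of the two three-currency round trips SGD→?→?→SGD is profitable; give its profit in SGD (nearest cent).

Profitable loop is SGD → CAD → BRL → SGD:
SGD 346,000.00 ÷ 1.03209 = CAD 335,242.08
CAD 335,242.08 ÷ 0.235285 = BRL 1,424,834.06
BRL 1,424,834.06 ÷ 4.09735 = SGD 347,745.26
Profit = SGD 347,745.26 − SGD 346,000.00

Profit: SGD 1,745.26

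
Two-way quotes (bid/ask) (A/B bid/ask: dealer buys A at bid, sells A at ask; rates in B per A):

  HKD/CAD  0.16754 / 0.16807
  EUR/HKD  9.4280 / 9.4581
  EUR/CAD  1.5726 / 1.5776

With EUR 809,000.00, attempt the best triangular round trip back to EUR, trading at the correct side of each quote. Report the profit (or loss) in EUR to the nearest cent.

Best loop EUR → HKD → CAD → EUR:
EUR 809,000.00 × 9.4280 (sell EUR at bid) = HKD 7,627,252.00
HKD 7,627,252.00 × 0.16754 (sell HKD at bid) = CAD 1,277,869.80
CAD 1,277,869.80 ÷ 1.5776 (buy EUR at ask) = EUR 810,008.75

Net profit: EUR 1,008.75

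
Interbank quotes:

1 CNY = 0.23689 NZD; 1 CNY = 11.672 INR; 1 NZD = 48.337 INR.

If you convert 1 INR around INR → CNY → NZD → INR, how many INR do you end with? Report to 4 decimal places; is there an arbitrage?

0.9810 (arbitrage exists)

Around INR → CNY → NZD → INR: 1 ÷ 11.672 × 0.23689 × 48.337 = 0.981027
Product < 1; profitable direction is INR → NZD → CNY → INR.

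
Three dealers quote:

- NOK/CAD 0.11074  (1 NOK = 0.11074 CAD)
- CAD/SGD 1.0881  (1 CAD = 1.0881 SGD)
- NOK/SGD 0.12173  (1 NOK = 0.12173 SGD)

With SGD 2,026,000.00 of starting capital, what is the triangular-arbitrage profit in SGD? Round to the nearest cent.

Profit: SGD 20,744.98

Profitable loop is SGD → CAD → NOK → SGD:
SGD 2,026,000.00 ÷ 1.0881 = CAD 1,861,961.22
CAD 1,861,961.22 ÷ 0.11074 = NOK 16,813,809.07
NOK 16,813,809.07 × 0.12173 = SGD 2,046,744.98
Profit = SGD 2,046,744.98 − SGD 2,026,000.00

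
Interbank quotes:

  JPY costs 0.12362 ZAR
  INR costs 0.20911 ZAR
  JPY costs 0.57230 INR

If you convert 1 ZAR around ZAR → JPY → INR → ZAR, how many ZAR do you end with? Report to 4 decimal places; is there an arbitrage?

Around ZAR → JPY → INR → ZAR: 1 ÷ 0.12362 × 0.57230 × 0.20911 = 0.968077
Product < 1; profitable direction is ZAR → INR → JPY → ZAR.

0.9681 (arbitrage exists)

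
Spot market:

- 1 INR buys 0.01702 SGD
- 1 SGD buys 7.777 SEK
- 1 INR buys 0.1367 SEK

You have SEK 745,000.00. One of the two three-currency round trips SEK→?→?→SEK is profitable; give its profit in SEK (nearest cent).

Profit: SEK 24,401.68

Profitable loop is SEK → SGD → INR → SEK:
SEK 745,000.00 ÷ 7.777 = SGD 95,795.29
SGD 95,795.29 ÷ 0.01702 = INR 5,628,395.64
INR 5,628,395.64 × 0.1367 = SEK 769,401.68
Profit = SEK 769,401.68 − SEK 745,000.00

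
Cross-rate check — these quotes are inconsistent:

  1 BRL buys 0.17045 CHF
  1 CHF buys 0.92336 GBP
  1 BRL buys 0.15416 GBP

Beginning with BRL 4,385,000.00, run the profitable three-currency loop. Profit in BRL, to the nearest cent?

Profitable loop is BRL → CHF → GBP → BRL:
BRL 4,385,000.00 × 0.17045 = CHF 747,423.25
CHF 747,423.25 × 0.92336 = GBP 690,140.73
GBP 690,140.73 ÷ 0.15416 = BRL 4,476,782.12
Profit = BRL 4,476,782.12 − BRL 4,385,000.00

Profit: BRL 91,782.12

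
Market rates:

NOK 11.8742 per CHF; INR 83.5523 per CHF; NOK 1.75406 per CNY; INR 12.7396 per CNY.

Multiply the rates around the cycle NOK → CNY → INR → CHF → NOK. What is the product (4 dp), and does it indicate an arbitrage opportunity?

Around NOK → CNY → INR → CHF → NOK: 1 ÷ 1.75406 × 12.7396 ÷ 83.5523 × 11.8742 = 1.032184
Product > 1; profitable direction is NOK → CNY → INR → CHF → NOK.

1.0322 (arbitrage exists)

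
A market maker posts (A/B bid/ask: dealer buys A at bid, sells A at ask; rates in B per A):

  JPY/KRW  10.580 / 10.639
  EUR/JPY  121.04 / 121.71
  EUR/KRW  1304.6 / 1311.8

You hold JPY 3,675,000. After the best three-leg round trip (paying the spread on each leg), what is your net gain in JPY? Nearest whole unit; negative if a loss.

Net profit: JPY 27,607

Best loop JPY → EUR → KRW → JPY:
JPY 3,675,000 ÷ 121.71 (buy EUR at ask) = EUR 30,194.73
EUR 30,194.73 × 1304.6 (sell EUR at bid) = KRW 39,392,038
KRW 39,392,038 ÷ 10.639 (buy JPY at ask) = JPY 3,702,607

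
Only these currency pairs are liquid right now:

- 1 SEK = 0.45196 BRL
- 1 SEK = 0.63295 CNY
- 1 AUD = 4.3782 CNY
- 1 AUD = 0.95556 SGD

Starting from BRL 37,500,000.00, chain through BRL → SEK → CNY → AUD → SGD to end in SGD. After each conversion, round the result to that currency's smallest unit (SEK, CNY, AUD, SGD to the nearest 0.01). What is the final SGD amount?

BRL 37,500,000.00 ÷ 0.45196 = SEK 82,971,944.42
SEK 82,971,944.42 × 0.63295 = CNY 52,517,092.22
CNY 52,517,092.22 ÷ 4.3782 = AUD 11,995,133.21
AUD 11,995,133.21 × 0.95556 = SGD 11,462,069.49

SGD 11,462,069.49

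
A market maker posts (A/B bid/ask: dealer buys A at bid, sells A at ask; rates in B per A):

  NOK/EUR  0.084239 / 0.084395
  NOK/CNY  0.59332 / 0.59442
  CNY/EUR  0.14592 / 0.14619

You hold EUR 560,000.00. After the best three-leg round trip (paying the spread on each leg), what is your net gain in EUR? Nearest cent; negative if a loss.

Net profit: EUR 14,480.27

Best loop EUR → NOK → CNY → EUR:
EUR 560,000.00 ÷ 0.084395 (buy NOK at ask) = NOK 6,635,464.19
NOK 6,635,464.19 × 0.59332 (sell NOK at bid) = CNY 3,936,953.61
CNY 3,936,953.61 × 0.14592 (sell CNY at bid) = EUR 574,480.27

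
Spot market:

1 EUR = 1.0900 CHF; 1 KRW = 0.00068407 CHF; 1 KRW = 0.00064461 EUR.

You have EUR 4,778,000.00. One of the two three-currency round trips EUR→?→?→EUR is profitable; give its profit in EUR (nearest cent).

Profitable loop is EUR → CHF → KRW → EUR:
EUR 4,778,000.00 × 1.0900 = CHF 5,208,020.00
CHF 5,208,020.00 ÷ 0.00068407 = KRW 7,613,285,190
KRW 7,613,285,190 × 0.00064461 = EUR 4,907,599.77
Profit = EUR 4,907,599.77 − EUR 4,778,000.00

Profit: EUR 129,599.77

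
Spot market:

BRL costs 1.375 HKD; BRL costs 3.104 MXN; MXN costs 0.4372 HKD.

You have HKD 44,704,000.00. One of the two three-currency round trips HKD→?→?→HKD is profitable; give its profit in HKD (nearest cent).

Profitable loop is HKD → MXN → BRL → HKD:
HKD 44,704,000.00 ÷ 0.4372 = MXN 102,250,686.18
MXN 102,250,686.18 ÷ 3.104 = BRL 32,941,587.04
BRL 32,941,587.04 × 1.375 = HKD 45,294,682.19
Profit = HKD 45,294,682.19 − HKD 44,704,000.00

Profit: HKD 590,682.19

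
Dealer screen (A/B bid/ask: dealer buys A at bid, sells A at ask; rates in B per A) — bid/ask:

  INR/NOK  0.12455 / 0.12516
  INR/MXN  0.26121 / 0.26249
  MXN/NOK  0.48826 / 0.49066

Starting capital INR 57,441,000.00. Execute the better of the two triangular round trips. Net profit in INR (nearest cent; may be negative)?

Net profit: INR 1,091,541.74

Best loop INR → MXN → NOK → INR:
INR 57,441,000.00 × 0.26121 (sell INR at bid) = MXN 15,004,163.61
MXN 15,004,163.61 × 0.48826 (sell MXN at bid) = NOK 7,325,932.92
NOK 7,325,932.92 ÷ 0.12516 (buy INR at ask) = INR 58,532,541.74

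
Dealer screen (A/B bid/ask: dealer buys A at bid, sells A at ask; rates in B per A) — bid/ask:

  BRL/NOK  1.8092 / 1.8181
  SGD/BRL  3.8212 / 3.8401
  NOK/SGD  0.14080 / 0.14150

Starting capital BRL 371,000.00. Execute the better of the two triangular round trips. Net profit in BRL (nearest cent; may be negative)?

Net profit: BRL 4,540.84

Best loop BRL → SGD → NOK → BRL:
BRL 371,000.00 ÷ 3.8401 (buy SGD at ask) = SGD 96,612.07
SGD 96,612.07 ÷ 0.14150 (buy NOK at ask) = NOK 682,770.79
NOK 682,770.79 ÷ 1.8181 (buy BRL at ask) = BRL 375,540.84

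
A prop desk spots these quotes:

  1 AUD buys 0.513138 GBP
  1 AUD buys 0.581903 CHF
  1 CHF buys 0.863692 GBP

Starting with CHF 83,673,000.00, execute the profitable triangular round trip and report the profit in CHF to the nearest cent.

Profitable loop is CHF → AUD → GBP → CHF:
CHF 83,673,000.00 ÷ 0.581903 = AUD 143,792,006.57
AUD 143,792,006.57 × 0.513138 = GBP 73,785,142.67
GBP 73,785,142.67 ÷ 0.863692 = CHF 85,429,924.87
Profit = CHF 85,429,924.87 − CHF 83,673,000.00

Profit: CHF 1,756,924.87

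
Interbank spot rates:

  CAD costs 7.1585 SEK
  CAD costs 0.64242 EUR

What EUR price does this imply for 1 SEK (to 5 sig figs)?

1 SEK ÷ 7.1585 = 0.139694 CAD
0.139694 CAD × 0.64242 = 0.0897423 EUR

SEK/EUR = 0.089742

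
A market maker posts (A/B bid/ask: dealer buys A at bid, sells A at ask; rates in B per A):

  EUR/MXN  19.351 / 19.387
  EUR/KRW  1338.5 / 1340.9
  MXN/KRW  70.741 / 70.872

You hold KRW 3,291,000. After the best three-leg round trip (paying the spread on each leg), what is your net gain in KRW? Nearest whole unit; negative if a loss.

Best loop KRW → EUR → MXN → KRW:
KRW 3,291,000 ÷ 1340.9 (buy EUR at ask) = EUR 2,454.32
EUR 2,454.32 × 19.351 (sell EUR at bid) = MXN 47,493.58
MXN 47,493.58 × 70.741 (sell MXN at bid) = KRW 3,359,743

Net profit: KRW 68,743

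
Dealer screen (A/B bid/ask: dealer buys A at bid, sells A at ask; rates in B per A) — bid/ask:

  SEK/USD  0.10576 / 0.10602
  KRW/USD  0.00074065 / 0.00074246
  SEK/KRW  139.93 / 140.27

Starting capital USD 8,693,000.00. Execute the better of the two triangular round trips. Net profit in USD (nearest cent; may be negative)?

Net profit: USD 134,815.82

Best loop USD → KRW → SEK → USD:
USD 8,693,000.00 ÷ 0.00074246 (buy KRW at ask) = KRW 11,708,374,862
KRW 11,708,374,862 ÷ 140.27 (buy SEK at ask) = SEK 83,470,270.63
SEK 83,470,270.63 × 0.10576 (sell SEK at bid) = USD 8,827,815.82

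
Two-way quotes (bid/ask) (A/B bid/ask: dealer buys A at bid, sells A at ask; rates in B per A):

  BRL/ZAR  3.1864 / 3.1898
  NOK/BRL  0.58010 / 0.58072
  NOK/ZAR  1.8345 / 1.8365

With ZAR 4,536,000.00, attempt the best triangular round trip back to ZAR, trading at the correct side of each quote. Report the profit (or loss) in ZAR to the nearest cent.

Best loop ZAR → NOK → BRL → ZAR:
ZAR 4,536,000.00 ÷ 1.8365 (buy NOK at ask) = NOK 2,469,915.60
NOK 2,469,915.60 × 0.58010 (sell NOK at bid) = BRL 1,432,798.04
BRL 1,432,798.04 × 3.1864 (sell BRL at bid) = ZAR 4,565,467.67

Net profit: ZAR 29,467.67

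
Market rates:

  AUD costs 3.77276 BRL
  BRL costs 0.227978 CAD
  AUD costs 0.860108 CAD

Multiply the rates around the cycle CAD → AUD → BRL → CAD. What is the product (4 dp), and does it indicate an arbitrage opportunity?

Around CAD → AUD → BRL → CAD: 1 ÷ 0.860108 × 3.77276 × 0.227978 = 0.999998
Product ≈ 1 (deviation 0.000%, within rounding noise).

1.0000 (no arbitrage)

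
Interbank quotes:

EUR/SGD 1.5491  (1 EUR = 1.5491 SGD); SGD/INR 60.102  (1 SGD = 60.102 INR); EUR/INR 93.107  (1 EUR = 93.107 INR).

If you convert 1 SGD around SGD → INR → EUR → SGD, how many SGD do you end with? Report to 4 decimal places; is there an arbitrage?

Around SGD → INR → EUR → SGD: 1 × 60.102 ÷ 93.107 × 1.5491 = 0.999968
Product ≈ 1 (deviation 0.003%, within rounding noise).

1.0000 (no arbitrage)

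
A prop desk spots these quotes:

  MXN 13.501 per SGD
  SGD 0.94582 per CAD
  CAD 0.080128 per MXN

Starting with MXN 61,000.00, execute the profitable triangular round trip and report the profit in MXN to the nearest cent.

Profitable loop is MXN → CAD → SGD → MXN:
MXN 61,000.00 × 0.080128 = CAD 4,887.81
CAD 4,887.81 × 0.94582 = SGD 4,622.99
SGD 4,622.99 × 13.501 = MXN 62,414.94
Profit = MXN 62,414.94 − MXN 61,000.00

Profit: MXN 1,414.94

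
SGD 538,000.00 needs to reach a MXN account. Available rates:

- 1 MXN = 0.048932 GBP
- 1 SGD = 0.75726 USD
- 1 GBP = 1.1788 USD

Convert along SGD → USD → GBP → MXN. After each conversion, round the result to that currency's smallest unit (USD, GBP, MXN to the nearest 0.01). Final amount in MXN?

MXN 7,063,081.21

SGD 538,000.00 × 0.75726 = USD 407,405.88
USD 407,405.88 ÷ 1.1788 = GBP 345,610.69
GBP 345,610.69 ÷ 0.048932 = MXN 7,063,081.21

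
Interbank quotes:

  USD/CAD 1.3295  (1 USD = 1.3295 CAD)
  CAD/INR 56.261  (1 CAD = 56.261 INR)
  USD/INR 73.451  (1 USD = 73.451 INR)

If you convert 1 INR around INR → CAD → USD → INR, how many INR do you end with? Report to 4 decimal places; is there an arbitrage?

Around INR → CAD → USD → INR: 1 ÷ 56.261 ÷ 1.3295 × 73.451 = 0.981978
Product < 1; profitable direction is INR → USD → CAD → INR.

0.9820 (arbitrage exists)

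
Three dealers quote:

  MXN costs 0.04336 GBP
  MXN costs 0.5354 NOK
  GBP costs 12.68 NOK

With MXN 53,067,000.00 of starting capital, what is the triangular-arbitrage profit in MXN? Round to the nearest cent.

Profitable loop is MXN → GBP → NOK → MXN:
MXN 53,067,000.00 × 0.04336 = GBP 2,300,985.12
GBP 2,300,985.12 × 12.68 = NOK 29,176,491.32
NOK 29,176,491.32 ÷ 0.5354 = MXN 54,494,754.06
Profit = MXN 54,494,754.06 − MXN 53,067,000.00

Profit: MXN 1,427,754.06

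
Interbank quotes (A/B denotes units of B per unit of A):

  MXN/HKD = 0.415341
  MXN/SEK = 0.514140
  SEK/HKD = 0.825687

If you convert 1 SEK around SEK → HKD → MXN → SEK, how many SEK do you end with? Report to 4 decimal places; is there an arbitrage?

1.0221 (arbitrage exists)

Around SEK → HKD → MXN → SEK: 1 × 0.825687 ÷ 0.415341 × 0.514140 = 1.022097
Product > 1; profitable direction is SEK → HKD → MXN → SEK.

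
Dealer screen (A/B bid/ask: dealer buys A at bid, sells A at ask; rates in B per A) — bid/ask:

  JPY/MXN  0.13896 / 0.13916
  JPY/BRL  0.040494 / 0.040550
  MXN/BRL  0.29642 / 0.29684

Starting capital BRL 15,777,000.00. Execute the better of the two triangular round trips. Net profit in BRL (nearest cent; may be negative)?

Best loop BRL → JPY → MXN → BRL:
BRL 15,777,000.00 ÷ 0.040550 (buy JPY at ask) = JPY 389,075,216
JPY 389,075,216 × 0.13896 (sell JPY at bid) = MXN 54,065,891.99
MXN 54,065,891.99 × 0.29642 (sell MXN at bid) = BRL 16,026,211.70

Net profit: BRL 249,211.70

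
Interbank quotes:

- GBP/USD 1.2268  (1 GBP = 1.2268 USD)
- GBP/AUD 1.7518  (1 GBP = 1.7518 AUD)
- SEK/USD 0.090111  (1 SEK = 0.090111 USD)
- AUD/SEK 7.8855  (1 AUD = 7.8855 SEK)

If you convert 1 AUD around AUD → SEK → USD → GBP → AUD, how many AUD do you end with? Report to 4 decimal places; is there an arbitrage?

1.0147 (arbitrage exists)

Around AUD → SEK → USD → GBP → AUD: 1 × 7.8855 × 0.090111 ÷ 1.2268 × 1.7518 = 1.014654
Product > 1; profitable direction is AUD → SEK → USD → GBP → AUD.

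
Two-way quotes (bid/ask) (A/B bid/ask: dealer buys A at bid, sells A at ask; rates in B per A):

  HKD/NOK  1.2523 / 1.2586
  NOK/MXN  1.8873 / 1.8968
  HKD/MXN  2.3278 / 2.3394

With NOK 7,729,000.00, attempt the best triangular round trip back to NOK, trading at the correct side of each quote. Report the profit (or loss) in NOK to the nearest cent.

Best loop NOK → MXN → HKD → NOK:
NOK 7,729,000.00 × 1.8873 (sell NOK at bid) = MXN 14,586,941.70
MXN 14,586,941.70 ÷ 2.3394 (buy HKD at ask) = HKD 6,235,334.57
HKD 6,235,334.57 × 1.2523 (sell HKD at bid) = NOK 7,808,509.49

Net profit: NOK 79,509.49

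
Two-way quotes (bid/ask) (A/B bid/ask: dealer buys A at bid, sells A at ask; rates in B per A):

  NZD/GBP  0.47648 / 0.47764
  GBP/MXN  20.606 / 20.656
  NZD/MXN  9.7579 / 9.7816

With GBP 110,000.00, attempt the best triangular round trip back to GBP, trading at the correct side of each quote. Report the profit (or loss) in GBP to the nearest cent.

Net profit: GBP 413.24

Best loop GBP → MXN → NZD → GBP:
GBP 110,000.00 × 20.606 (sell GBP at bid) = MXN 2,266,660.00
MXN 2,266,660.00 ÷ 9.7816 (buy NZD at ask) = NZD 231,726.92
NZD 231,726.92 × 0.47648 (sell NZD at bid) = GBP 110,413.24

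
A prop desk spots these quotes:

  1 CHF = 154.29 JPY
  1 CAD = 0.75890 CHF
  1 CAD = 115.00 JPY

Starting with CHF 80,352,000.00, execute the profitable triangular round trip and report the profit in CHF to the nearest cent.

Profitable loop is CHF → JPY → CAD → CHF:
CHF 80,352,000.00 × 154.29 = JPY 12,397,510,080
JPY 12,397,510,080 ÷ 115.00 = CAD 107,804,435.48
CAD 107,804,435.48 × 0.75890 = CHF 81,812,786.08
Profit = CHF 81,812,786.08 − CHF 80,352,000.00

Profit: CHF 1,460,786.08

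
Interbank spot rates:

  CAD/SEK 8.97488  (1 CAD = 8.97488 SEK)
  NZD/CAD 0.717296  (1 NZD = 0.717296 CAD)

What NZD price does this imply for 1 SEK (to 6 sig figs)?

SEK/NZD = 0.155336

1 SEK ÷ 8.97488 = 0.111422 CAD
0.111422 CAD ÷ 0.717296 = 0.155336 NZD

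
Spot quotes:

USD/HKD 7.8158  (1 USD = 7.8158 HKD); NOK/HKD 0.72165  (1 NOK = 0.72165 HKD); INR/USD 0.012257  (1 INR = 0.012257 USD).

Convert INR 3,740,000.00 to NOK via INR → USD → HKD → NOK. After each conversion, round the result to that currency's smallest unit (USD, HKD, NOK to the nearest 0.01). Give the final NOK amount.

INR 3,740,000.00 × 0.012257 = USD 45,841.18
USD 45,841.18 × 7.8158 = HKD 358,285.49
HKD 358,285.49 ÷ 0.72165 = NOK 496,480.97

NOK 496,480.97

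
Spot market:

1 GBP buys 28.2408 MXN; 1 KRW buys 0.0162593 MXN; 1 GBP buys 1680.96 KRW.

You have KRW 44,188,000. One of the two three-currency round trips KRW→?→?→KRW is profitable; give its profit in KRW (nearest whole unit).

Profit: KRW 1,470,550

Profitable loop is KRW → GBP → MXN → KRW:
KRW 44,188,000 ÷ 1680.96 = GBP 26,287.36
GBP 26,287.36 × 28.2408 = MXN 742,376.07
MXN 742,376.07 ÷ 0.0162593 = KRW 45,658,550
Profit = KRW 45,658,550 − KRW 44,188,000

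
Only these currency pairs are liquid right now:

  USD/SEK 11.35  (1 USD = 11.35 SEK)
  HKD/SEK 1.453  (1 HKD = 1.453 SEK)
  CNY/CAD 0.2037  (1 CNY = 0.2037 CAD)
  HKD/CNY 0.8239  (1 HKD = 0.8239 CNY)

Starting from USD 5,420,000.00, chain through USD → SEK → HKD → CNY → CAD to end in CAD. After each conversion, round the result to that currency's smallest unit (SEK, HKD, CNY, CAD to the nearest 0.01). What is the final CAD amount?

USD 5,420,000.00 × 11.35 = SEK 61,517,000.00
SEK 61,517,000.00 ÷ 1.453 = HKD 42,337,921.54
HKD 42,337,921.54 × 0.8239 = CNY 34,882,213.56
CNY 34,882,213.56 × 0.2037 = CAD 7,105,506.90

CAD 7,105,506.90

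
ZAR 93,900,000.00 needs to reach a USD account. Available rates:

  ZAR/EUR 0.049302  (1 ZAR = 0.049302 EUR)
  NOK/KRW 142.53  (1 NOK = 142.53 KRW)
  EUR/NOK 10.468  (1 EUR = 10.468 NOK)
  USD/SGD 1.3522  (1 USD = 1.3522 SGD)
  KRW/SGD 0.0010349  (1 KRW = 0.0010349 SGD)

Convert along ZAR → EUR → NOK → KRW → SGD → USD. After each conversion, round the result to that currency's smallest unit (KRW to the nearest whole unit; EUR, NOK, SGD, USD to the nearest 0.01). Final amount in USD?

ZAR 93,900,000.00 × 0.049302 = EUR 4,629,457.80
EUR 4,629,457.80 × 10.468 = NOK 48,461,164.25
NOK 48,461,164.25 × 142.53 = KRW 6,907,169,741
KRW 6,907,169,741 × 0.0010349 = SGD 7,148,229.96
SGD 7,148,229.96 ÷ 1.3522 = USD 5,286,370.33

USD 5,286,370.33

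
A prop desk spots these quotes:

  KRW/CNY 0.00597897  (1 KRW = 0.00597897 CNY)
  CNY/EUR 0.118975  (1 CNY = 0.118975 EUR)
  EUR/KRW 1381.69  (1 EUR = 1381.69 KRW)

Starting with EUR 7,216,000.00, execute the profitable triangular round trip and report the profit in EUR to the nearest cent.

Profitable loop is EUR → CNY → KRW → EUR:
EUR 7,216,000.00 ÷ 0.118975 = CNY 60,651,397.35
CNY 60,651,397.35 ÷ 0.00597897 = KRW 10,144,121,371
KRW 10,144,121,371 ÷ 1381.69 = EUR 7,341,821.52
Profit = EUR 7,341,821.52 − EUR 7,216,000.00

Profit: EUR 125,821.52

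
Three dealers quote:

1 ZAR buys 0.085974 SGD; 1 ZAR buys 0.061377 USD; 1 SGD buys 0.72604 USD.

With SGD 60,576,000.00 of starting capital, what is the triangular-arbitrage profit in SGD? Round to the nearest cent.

Profitable loop is SGD → USD → ZAR → SGD:
SGD 60,576,000.00 × 0.72604 = USD 43,980,599.04
USD 43,980,599.04 ÷ 0.061377 = ZAR 716,564,821.35
ZAR 716,564,821.35 × 0.085974 = SGD 61,605,943.95
Profit = SGD 61,605,943.95 − SGD 60,576,000.00

Profit: SGD 1,029,943.95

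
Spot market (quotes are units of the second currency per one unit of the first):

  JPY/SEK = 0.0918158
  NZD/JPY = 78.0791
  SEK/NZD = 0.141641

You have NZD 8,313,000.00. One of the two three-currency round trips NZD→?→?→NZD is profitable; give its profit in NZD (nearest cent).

Profit: NZD 128,098.85

Profitable loop is NZD → JPY → SEK → NZD:
NZD 8,313,000.00 × 78.0791 = JPY 649,071,558
JPY 649,071,558 × 0.0918158 = SEK 59,595,024.38
SEK 59,595,024.38 × 0.141641 = NZD 8,441,098.85
Profit = NZD 8,441,098.85 − NZD 8,313,000.00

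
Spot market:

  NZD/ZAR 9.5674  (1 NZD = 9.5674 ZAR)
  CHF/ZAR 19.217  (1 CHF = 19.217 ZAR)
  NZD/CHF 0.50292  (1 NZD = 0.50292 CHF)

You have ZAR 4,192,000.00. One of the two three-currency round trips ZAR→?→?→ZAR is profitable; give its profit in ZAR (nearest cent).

Profit: ZAR 42,594.60

Profitable loop is ZAR → NZD → CHF → ZAR:
ZAR 4,192,000.00 ÷ 9.5674 = NZD 438,154.57
NZD 438,154.57 × 0.50292 = CHF 220,356.69
CHF 220,356.69 × 19.217 = ZAR 4,234,594.60
Profit = ZAR 4,234,594.60 − ZAR 4,192,000.00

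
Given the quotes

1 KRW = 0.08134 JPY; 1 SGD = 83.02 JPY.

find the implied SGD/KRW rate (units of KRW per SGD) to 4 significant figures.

1 SGD × 83.02 = 83.02 JPY
83.02 JPY ÷ 0.08134 = 1020.65 KRW

SGD/KRW = 1021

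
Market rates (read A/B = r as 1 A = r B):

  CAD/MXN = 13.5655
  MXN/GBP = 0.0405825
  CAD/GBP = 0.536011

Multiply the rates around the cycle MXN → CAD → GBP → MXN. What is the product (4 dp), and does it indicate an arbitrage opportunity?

Around MXN → CAD → GBP → MXN: 1 ÷ 13.5655 × 0.536011 ÷ 0.0405825 = 0.973642
Product < 1; profitable direction is MXN → GBP → CAD → MXN.

0.9736 (arbitrage exists)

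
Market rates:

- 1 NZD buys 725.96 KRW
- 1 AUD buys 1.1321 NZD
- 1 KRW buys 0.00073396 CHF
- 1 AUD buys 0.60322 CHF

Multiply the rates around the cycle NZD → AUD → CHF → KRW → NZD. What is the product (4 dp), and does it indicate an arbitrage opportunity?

Around NZD → AUD → CHF → KRW → NZD: 1 ÷ 1.1321 × 0.60322 ÷ 0.00073396 ÷ 725.96 = 1.000013
Product ≈ 1 (deviation 0.001%, within rounding noise).

1.0000 (no arbitrage)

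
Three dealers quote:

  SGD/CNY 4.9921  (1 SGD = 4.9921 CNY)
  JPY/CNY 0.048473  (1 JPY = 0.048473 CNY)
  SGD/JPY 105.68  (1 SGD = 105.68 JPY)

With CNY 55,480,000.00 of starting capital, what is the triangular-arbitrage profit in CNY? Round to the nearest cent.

Profitable loop is CNY → SGD → JPY → CNY:
CNY 55,480,000.00 ÷ 4.9921 = SGD 11,113,559.42
SGD 11,113,559.42 × 105.68 = JPY 1,174,480,960
JPY 1,174,480,960 × 0.048473 = CNY 56,930,615.57
Profit = CNY 56,930,615.57 − CNY 55,480,000.00

Profit: CNY 1,450,615.57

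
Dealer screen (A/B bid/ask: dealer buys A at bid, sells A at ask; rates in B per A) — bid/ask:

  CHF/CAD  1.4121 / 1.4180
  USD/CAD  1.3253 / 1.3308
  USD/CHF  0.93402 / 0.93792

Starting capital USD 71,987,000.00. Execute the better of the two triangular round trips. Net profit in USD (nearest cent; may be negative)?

Best loop USD → CAD → CHF → USD:
USD 71,987,000.00 × 1.3253 (sell USD at bid) = CAD 95,404,371.10
CAD 95,404,371.10 ÷ 1.4180 (buy CHF at ask) = CHF 67,280,938.72
CHF 67,280,938.72 ÷ 0.93792 (buy USD at ask) = USD 71,734,197.71

Net result: USD -252,802.29 (no profitable arbitrage after spreads)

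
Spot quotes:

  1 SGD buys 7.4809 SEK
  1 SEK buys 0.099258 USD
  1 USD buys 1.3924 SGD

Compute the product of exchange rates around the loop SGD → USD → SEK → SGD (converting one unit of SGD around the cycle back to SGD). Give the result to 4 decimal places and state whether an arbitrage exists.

0.9672 (arbitrage exists)

Around SGD → USD → SEK → SGD: 1 ÷ 1.3924 ÷ 0.099258 ÷ 7.4809 = 0.967201
Product < 1; profitable direction is SGD → SEK → USD → SGD.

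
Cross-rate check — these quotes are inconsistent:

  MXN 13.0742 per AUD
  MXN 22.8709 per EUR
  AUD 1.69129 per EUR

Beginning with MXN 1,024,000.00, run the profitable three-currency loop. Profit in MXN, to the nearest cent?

Profitable loop is MXN → AUD → EUR → MXN:
MXN 1,024,000.00 ÷ 13.0742 = AUD 78,322.19
AUD 78,322.19 ÷ 1.69129 = EUR 46,309.14
EUR 46,309.14 × 22.8709 = MXN 1,059,131.80
Profit = MXN 1,059,131.80 − MXN 1,024,000.00

Profit: MXN 35,131.80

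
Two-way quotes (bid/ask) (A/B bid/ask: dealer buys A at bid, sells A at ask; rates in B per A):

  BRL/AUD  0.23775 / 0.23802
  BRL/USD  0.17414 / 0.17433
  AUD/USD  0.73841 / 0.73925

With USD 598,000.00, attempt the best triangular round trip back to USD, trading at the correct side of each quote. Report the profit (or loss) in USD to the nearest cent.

Best loop USD → BRL → AUD → USD:
USD 598,000.00 ÷ 0.17433 (buy BRL at ask) = BRL 3,430,275.91
BRL 3,430,275.91 × 0.23775 (sell BRL at bid) = AUD 815,548.10
AUD 815,548.10 × 0.73841 (sell AUD at bid) = USD 602,208.87

Net profit: USD 4,208.87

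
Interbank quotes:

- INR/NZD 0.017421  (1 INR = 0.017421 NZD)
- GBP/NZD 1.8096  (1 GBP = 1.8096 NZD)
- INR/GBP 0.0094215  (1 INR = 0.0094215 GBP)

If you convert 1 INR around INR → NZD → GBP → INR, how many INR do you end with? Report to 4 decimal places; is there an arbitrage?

Around INR → NZD → GBP → INR: 1 × 0.017421 ÷ 1.8096 ÷ 0.0094215 = 1.021811
Product > 1; profitable direction is INR → NZD → GBP → INR.

1.0218 (arbitrage exists)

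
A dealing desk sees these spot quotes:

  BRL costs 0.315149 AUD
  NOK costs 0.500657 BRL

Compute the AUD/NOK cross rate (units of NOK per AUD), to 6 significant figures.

AUD/NOK = 6.33788

1 AUD ÷ 0.315149 = 3.1731 BRL
3.1731 BRL ÷ 0.500657 = 6.33788 NOK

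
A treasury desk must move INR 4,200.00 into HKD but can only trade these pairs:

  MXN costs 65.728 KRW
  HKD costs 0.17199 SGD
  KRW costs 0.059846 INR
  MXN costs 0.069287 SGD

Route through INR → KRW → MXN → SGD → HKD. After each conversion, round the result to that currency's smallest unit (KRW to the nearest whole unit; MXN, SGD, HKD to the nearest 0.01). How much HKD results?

INR 4,200.00 ÷ 0.059846 = KRW 70,180
KRW 70,180 ÷ 65.728 = MXN 1,067.73
MXN 1,067.73 × 0.069287 = SGD 73.98
SGD 73.98 ÷ 0.17199 = HKD 430.14

HKD 430.14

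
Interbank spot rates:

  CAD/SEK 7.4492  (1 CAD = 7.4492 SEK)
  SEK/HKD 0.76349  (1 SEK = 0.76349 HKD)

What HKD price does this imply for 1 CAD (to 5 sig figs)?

1 CAD × 7.4492 = 7.4492 SEK
7.4492 SEK × 0.76349 = 5.68739 HKD

CAD/HKD = 5.6874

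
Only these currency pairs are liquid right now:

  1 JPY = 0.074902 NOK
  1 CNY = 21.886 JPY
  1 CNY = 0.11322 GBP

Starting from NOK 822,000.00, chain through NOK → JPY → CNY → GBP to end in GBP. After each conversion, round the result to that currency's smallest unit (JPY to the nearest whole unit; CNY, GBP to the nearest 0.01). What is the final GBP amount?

GBP 56,772.13

NOK 822,000.00 ÷ 0.074902 = JPY 10,974,340
JPY 10,974,340 ÷ 21.886 = CNY 501,431.97
CNY 501,431.97 × 0.11322 = GBP 56,772.13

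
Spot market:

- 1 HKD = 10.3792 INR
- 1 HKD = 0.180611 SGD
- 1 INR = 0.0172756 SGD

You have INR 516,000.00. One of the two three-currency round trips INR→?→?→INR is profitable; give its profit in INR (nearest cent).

Profitable loop is INR → HKD → SGD → INR:
INR 516,000.00 ÷ 10.3792 = HKD 49,714.81
HKD 49,714.81 × 0.180611 = SGD 8,979.04
SGD 8,979.04 ÷ 0.0172756 = INR 519,752.85
Profit = INR 519,752.85 − INR 516,000.00

Profit: INR 3,752.85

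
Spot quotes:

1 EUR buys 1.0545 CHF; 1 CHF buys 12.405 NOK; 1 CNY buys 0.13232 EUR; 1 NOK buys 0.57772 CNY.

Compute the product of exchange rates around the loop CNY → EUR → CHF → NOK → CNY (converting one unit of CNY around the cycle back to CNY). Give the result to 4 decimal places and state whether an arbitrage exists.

Around CNY → EUR → CHF → NOK → CNY: 1 × 0.13232 × 1.0545 × 12.405 × 0.57772 = 0.999968
Product ≈ 1 (deviation 0.003%, within rounding noise).

1.0000 (no arbitrage)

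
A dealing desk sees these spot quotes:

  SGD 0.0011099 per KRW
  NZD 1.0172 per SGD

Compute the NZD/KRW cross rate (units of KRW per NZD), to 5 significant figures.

1 NZD ÷ 1.0172 = 0.983091 SGD
0.983091 SGD ÷ 0.0011099 = 885.747 KRW

NZD/KRW = 885.75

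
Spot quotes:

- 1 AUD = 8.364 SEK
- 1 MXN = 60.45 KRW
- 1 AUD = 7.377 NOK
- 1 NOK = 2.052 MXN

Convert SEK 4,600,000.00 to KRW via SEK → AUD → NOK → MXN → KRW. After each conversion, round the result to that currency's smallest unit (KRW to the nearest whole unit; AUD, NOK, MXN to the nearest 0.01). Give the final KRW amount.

SEK 4,600,000.00 ÷ 8.364 = AUD 549,976.09
AUD 549,976.09 × 7.377 = NOK 4,057,173.62
NOK 4,057,173.62 × 2.052 = MXN 8,325,320.27
MXN 8,325,320.27 × 60.45 = KRW 503,265,610

KRW 503,265,610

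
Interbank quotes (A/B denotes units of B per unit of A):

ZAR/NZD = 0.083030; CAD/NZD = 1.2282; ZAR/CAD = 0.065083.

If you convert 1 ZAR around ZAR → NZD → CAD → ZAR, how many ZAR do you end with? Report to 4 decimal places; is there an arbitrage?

Around ZAR → NZD → CAD → ZAR: 1 × 0.083030 ÷ 1.2282 ÷ 0.065083 = 1.038720
Product > 1; profitable direction is ZAR → NZD → CAD → ZAR.

1.0387 (arbitrage exists)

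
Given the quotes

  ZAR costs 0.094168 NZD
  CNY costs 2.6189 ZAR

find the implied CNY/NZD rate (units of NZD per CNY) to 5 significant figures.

CNY/NZD = 0.24662

1 CNY × 2.6189 = 2.6189 ZAR
2.6189 ZAR × 0.094168 = 0.246617 NZD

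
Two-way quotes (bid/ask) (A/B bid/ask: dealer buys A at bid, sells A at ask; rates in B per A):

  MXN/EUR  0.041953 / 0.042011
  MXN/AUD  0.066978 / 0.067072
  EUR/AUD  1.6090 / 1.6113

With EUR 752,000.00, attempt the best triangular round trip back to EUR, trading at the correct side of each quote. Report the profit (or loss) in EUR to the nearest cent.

Best loop EUR → AUD → MXN → EUR:
EUR 752,000.00 × 1.6090 (sell EUR at bid) = AUD 1,209,968.00
AUD 1,209,968.00 ÷ 0.067072 (buy MXN at ask) = MXN 18,039,837.79
MXN 18,039,837.79 × 0.041953 (sell MXN at bid) = EUR 756,825.31

Net profit: EUR 4,825.31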